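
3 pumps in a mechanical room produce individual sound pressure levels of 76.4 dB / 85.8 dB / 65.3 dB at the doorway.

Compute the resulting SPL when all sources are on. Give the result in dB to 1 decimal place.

86.3 dB

Σ 10^(Lᵢ/10) = 4.272e+08.
L_total = 10·log₁₀(4.272e+08) = 86.3 dB.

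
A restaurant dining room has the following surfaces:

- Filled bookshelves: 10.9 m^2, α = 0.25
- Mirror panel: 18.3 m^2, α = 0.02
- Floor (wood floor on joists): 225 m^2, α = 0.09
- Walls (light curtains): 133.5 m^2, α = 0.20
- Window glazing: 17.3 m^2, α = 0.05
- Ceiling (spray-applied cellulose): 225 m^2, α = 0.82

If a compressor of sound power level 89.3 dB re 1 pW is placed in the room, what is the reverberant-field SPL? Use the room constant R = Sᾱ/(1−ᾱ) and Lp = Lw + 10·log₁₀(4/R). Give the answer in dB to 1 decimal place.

69.6 dB

A = 235.406 sabins; S = 630.0 m^2.
ᾱ = 0.3737, so room constant R = A/(1−ᾱ) = 375.868 m^2.
Lp = 89.3 + 10·log₁₀(4/375.868) = 89.3 + (-19.73) = 69.6 dB.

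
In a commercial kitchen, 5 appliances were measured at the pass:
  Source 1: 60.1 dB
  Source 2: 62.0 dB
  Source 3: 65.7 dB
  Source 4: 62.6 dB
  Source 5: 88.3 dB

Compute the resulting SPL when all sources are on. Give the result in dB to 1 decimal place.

Converting to relative power and adding: 10^(60.1/10) + 10^(62.0/10) + 10^(65.7/10) + 10^(62.6/10) + 10^(88.3/10) = 6.842e+08.
Back to dB: 10·log₁₀ Σ = 88.4 dB.

88.4 dB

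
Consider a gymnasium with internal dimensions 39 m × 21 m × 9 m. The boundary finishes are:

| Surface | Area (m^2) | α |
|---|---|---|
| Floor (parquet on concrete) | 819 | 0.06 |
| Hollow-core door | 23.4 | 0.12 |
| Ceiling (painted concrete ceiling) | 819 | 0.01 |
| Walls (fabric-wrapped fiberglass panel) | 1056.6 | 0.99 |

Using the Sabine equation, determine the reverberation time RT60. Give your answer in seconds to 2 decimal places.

A = Σ Sᵢαᵢ = 819*0.06 + 23.4*0.12 + 819*0.01 + 1056.6*0.99 = 1106.172 sabins.
Room volume: 7371 m³.
Sabine: RT60 = 0.161 × 7371 / 1106.172 = 1.07 s.

1.07 s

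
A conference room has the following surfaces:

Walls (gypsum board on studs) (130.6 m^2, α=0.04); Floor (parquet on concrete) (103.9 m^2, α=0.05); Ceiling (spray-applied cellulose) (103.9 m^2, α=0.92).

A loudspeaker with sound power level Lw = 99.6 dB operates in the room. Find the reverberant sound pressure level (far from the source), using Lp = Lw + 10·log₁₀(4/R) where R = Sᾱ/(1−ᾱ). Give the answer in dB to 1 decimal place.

A = 106.007 sabins; S = 338.4 m^2.
ᾱ = 0.3133, so room constant R = A/(1−ᾱ) = 154.372 m^2.
Lp = 99.6 + 10·log₁₀(4/154.372) = 99.6 + (-15.87) = 83.7 dB.

83.7 dB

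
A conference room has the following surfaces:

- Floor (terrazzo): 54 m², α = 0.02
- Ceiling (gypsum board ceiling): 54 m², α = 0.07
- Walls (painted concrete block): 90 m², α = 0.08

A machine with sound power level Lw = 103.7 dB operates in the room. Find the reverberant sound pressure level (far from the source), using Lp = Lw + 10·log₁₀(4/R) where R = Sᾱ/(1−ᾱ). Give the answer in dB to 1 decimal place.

A = 12.060 sabins; S = 198.0 m².
ᾱ = 0.0609, so room constant R = A/(1−ᾱ) = 12.842 m².
Lp = 103.7 + 10·log₁₀(4/12.842) = 103.7 + (-5.07) = 98.6 dB.

98.6 dB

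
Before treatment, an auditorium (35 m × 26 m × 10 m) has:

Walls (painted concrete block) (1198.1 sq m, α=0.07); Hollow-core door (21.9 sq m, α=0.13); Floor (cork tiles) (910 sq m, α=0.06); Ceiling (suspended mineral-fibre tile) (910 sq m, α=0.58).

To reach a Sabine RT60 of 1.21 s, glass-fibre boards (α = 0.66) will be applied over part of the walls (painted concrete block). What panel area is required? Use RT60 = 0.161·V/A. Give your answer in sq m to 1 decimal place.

Total absorption A₁ = 1198.1·0.07 + 21.9·0.13 + 910·0.06 + 910·0.58
  = 83.867 + 2.847 + 54.600 + 527.800 = 669.114 sq m sabins.
V = 9100 m³. Target absorption A₂ = 0.161 × 9100 / 1.21 = 1210.826 sabins.
Absorption to add: 1210.826 − 669.114 = 541.712 sabins.
Net gain per sq m: Δα = 0.66 − 0.07 = 0.59.
Area = ΔA/Δα = 541.712/0.59 = 918.2 sq m.

918.2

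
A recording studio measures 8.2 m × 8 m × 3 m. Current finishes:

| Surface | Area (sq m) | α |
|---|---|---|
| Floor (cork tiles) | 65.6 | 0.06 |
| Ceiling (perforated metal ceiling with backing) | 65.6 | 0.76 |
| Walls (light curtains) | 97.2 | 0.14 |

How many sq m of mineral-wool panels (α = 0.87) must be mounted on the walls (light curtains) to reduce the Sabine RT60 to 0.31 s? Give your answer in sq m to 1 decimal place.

47.7

A₁ = Σ Sᵢαᵢ = 65.6·0.06 + 65.6·0.76 + 97.2·0.14 = 67.400 sabins.
Required A₂ = 0.161·196.8/0.31 = 102.209 sabins.
Absorption to add: 102.209 − 67.400 = 34.809 sabins.
Net gain per sq m: Δα = 0.87 − 0.14 = 0.73.
Panel area = 34.809 / 0.73 = 47.7 sq m.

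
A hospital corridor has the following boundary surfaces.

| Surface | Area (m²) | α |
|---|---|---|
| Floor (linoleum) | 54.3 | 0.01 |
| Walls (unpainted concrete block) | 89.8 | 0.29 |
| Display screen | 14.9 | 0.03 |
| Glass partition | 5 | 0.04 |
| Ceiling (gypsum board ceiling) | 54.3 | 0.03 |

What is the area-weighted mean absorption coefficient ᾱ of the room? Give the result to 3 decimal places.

S = Σ Sᵢ = 54.3 + 89.8 + 14.9 + 5 + 54.3 = 218.3 m².
Weighted sum Σ Sα = 28.861.
ᾱ = A/S = 0.132.

0.132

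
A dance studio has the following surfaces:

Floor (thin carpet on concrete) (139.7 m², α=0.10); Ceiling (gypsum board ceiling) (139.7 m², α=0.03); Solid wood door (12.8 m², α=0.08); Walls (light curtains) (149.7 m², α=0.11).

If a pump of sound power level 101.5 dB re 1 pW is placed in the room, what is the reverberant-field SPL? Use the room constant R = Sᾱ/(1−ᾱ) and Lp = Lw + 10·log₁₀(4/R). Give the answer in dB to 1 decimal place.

91.6 dB

A = 35.652 sabins; S = 441.9 m².
ᾱ = 0.0807, so room constant R = A/(1−ᾱ) = 38.782 m².
Lp = 101.5 + 10·log₁₀(4/38.782) = 101.5 + (-9.87) = 91.6 dB.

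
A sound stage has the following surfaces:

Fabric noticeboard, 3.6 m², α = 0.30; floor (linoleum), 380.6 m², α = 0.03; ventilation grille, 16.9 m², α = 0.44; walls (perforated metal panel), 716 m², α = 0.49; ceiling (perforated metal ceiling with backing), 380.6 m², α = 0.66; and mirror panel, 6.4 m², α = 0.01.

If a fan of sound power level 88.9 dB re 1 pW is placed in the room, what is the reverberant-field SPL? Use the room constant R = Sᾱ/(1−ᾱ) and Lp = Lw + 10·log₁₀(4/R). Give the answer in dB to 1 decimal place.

A = 622.034 sabins; S = 1504.1 m².
ᾱ = 622.034/1504.1 = 0.4136; R = Sᾱ/(1−ᾱ) = 622.034/(1−0.4136) = 1060.767 m².
Lp = 88.9 + 10·log₁₀(4/1060.767) = 88.9 + (-24.24) = 64.7 dB.

64.7 dB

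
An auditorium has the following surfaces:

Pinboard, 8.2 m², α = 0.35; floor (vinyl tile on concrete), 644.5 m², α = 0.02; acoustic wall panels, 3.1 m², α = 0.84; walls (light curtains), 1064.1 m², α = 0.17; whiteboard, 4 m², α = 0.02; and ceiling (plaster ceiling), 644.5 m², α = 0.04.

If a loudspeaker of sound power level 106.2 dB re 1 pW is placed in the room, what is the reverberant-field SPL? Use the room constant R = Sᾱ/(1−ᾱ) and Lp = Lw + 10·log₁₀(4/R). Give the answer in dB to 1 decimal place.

88.3 dB

Σ(Sᵢαᵢ) = 8.2×0.35 + 644.5×0.02 + 3.1×0.84 + 1064.1×0.17 + 4×0.02 + 644.5×0.04 = 225.121; total area S = 2368.4 m².
ᾱ = 225.121/2368.4 = 0.0951; R = Sᾱ/(1−ᾱ) = 225.121/(1−0.0951) = 248.780 m².
Lp = 106.2 + 10·log₁₀(4/248.780) = 106.2 + (-17.94) = 88.3 dB.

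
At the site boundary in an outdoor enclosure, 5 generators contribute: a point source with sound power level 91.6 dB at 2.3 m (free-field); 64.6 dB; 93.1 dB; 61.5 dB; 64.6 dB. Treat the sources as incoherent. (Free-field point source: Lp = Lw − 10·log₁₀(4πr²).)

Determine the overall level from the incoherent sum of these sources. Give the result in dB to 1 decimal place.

93.2 dB

Source at 2.3 m: Lp = 91.6 − 10·log₁₀(4π·2.3²) = 91.6 − 10·log₁₀(66.476) = 73.4 dB.
Σ 10^(Lᵢ/10) = 2.071e+09.
L_total = 10·log₁₀(2.071e+09) = 93.2 dB.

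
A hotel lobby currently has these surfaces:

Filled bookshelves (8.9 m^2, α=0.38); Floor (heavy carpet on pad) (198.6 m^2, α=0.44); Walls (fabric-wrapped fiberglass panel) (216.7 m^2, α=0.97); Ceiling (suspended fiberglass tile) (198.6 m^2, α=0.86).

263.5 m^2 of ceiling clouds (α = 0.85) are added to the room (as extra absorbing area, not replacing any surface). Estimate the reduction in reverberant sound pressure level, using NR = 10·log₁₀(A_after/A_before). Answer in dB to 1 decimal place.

1.7 dB

Total absorption A_before = 8.9·0.38 + 198.6·0.44 + 216.7·0.97 + 198.6·0.86
  = 3.382 + 87.384 + 210.199 + 170.796 = 471.761 m^2 sabins.
Treatment contributes 263.5·0.85 = 223.975 sabins.
New total A_after = 695.736 sabins.
Reduction = 10 log₁₀(A_after/A_before) = 10 log₁₀(1.4748) = 1.7 dB.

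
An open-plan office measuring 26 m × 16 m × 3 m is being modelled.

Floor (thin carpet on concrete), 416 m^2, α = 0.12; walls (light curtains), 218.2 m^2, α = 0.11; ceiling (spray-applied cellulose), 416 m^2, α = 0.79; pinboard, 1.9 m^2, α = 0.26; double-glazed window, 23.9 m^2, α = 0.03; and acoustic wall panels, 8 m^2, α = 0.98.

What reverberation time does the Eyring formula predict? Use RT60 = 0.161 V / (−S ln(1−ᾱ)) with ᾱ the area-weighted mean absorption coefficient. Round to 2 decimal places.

S = Σ Sᵢ = 1084.0 m^2.
Σ(Sᵢαᵢ) = 416·0.12 + 218.2·0.11 + 416·0.79 + 1.9·0.26 + 23.9·0.03 + 8·0.98 = 411.613.
Mean coefficient ᾱ = A/S = 0.3797.
Eyring denominator: −S ln(1−ᾱ) = 517.666.
V = 26 × 16 × 3 = 1248 m³.
RT60 = 0.161 × 1248 / 517.666 = 0.39 s.

0.39 s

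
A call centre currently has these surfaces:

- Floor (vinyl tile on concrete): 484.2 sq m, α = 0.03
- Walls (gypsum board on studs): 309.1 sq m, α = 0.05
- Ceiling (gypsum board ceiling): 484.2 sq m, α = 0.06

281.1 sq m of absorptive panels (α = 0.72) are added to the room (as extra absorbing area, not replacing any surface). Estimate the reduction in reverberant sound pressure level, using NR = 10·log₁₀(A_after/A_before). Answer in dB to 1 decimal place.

6.5 dB

Total absorption A_before = 484.2·0.03 + 309.1·0.05 + 484.2·0.06
  = 14.526 + 15.455 + 29.052 = 59.033 sq m sabins.
Treatment contributes 281.1·0.72 = 202.392 sabins.
A_after = 59.033 + 202.392 = 261.425 sabins.
NR = 10·log₁₀(261.425/59.033) = 6.5 dB.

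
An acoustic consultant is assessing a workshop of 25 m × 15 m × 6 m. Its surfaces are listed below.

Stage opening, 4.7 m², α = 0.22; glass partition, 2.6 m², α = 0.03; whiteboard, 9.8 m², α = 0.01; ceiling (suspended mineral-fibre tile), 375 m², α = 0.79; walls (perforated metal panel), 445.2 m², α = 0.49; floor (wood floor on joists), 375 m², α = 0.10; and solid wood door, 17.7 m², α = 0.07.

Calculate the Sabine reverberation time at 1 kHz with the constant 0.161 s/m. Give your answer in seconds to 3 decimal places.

0.653 sec

A = Σ Sᵢαᵢ = 4.7*0.22 + 2.6*0.03 + 9.8*0.01 + 375*0.79 + 445.2*0.49 + 375*0.10 + 17.7*0.07 = 554.347 sabins.
Room volume: 2250 m³.
T = 0.161 V/A = 0.161·2250/554.347 = 0.653 s.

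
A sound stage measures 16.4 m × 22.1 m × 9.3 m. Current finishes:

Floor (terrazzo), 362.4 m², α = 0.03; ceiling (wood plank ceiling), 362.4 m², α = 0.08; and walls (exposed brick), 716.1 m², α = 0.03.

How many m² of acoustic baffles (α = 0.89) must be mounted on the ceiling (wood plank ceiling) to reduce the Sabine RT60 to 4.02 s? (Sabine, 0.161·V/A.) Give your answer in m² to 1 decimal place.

90.9

Total absorption A₁ = 362.4*0.03 + 362.4*0.08 + 716.1*0.03
  = 10.872 + 28.992 + 21.483 = 61.347 m² sabins.
Required A₂ = 0.161·3370.692/4.02 = 134.995 sabins.
ΔA needed = 134.995 − 61.347 = 73.648 sabins.
Each m² of panel replacing the ceiling (wood plank ceiling) adds (0.89 − 0.08) = 0.81 sabins.
Panel area = 73.648 / 0.81 = 90.9 m².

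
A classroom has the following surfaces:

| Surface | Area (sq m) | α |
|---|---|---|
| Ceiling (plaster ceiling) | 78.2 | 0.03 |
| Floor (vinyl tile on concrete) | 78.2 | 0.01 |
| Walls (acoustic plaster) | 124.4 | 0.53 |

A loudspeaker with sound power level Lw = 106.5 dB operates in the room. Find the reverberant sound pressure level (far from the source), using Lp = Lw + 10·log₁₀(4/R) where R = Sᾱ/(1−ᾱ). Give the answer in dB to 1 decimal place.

Σ(Sᵢαᵢ) = 78.2×0.03 + 78.2×0.01 + 124.4×0.53 = 69.060; total area S = 280.8 sq m.
ᾱ = 0.2459, so room constant R = A/(1−ᾱ) = 91.579 sq m.
Lp = Lw + 10 log₁₀(4/R) = 106.5 -13.60 = 92.9 dB.

92.9 dB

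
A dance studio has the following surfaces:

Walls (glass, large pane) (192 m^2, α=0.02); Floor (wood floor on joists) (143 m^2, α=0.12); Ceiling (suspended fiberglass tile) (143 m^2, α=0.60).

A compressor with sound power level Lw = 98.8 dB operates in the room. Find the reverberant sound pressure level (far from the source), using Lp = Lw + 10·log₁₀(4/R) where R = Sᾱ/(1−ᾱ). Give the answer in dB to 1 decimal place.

A = 106.800 sabins; S = 478.0 m^2.
ᾱ = 0.2234, so room constant R = A/(1−ᾱ) = 137.523 m^2.
Lp = 98.8 + 10·log₁₀(4/137.523) = 98.8 + (-15.36) = 83.4 dB.

83.4 dB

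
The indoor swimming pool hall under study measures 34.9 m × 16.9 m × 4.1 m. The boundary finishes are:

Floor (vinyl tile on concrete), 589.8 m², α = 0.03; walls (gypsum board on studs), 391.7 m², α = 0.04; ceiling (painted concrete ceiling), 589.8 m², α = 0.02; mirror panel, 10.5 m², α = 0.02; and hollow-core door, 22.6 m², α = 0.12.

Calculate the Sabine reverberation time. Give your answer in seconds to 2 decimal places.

8.10 s

Equivalent absorption area: A = 589.8*0.03 + 391.7*0.04 + 589.8*0.02 + 10.5*0.02 + 22.6*0.12 = 48.080 m².
Room volume: 2418.221 m³.
Sabine: RT60 = 0.161 × 2418.221 / 48.080 = 8.10 s.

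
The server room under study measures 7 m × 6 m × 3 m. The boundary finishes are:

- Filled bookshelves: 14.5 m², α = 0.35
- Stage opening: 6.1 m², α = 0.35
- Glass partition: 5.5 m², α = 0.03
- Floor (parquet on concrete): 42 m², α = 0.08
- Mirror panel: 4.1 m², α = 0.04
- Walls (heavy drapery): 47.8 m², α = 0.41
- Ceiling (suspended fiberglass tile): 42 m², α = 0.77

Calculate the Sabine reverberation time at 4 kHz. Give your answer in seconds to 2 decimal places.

0.32 s

Total absorption A = 14.5·0.35 + 6.1·0.35 + 5.5·0.03 + 42·0.08 + 4.1·0.04 + 47.8·0.41 + 42·0.77
  = 5.075 + 2.135 + 0.165 + 3.360 + 0.164 + 19.598 + 32.340 = 62.837 m² sabins.
V = 7·6·3 = 126 m³.
Sabine: RT60 = 0.161 × 126 / 62.837 = 0.32 s.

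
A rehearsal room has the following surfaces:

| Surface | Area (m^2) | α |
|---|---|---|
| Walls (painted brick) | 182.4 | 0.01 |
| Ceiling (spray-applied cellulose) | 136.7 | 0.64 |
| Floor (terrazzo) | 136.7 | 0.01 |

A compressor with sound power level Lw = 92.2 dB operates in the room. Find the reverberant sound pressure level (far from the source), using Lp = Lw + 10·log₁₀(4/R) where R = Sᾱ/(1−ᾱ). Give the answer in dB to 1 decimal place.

Σ(Sᵢαᵢ) = 182.4×0.01 + 136.7×0.64 + 136.7×0.01 = 90.679; total area S = 455.8 m^2.
ᾱ = 90.679/455.8 = 0.1989; R = Sᾱ/(1−ᾱ) = 90.679/(1−0.1989) = 113.193 m^2.
Lp = Lw + 10 log₁₀(4/R) = 92.2 -14.52 = 77.7 dB.

77.7 dB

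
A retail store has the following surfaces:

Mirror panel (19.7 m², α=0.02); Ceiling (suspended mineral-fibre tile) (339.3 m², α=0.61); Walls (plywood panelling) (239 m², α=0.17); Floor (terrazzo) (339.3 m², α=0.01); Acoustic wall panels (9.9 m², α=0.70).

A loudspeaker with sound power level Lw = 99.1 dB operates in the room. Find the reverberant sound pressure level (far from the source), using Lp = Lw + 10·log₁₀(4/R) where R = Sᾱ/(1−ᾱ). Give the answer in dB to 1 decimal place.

Σ(Sᵢαᵢ) = 19.7×0.02 + 339.3×0.61 + 239×0.17 + 339.3×0.01 + 9.9×0.70 = 258.320; total area S = 947.2 m².
ᾱ = 0.2727, so room constant R = A/(1−ᾱ) = 355.177 m².
Lp = 99.1 + 10·log₁₀(4/355.177) = 99.1 + (-19.48) = 79.6 dB.

79.6 dB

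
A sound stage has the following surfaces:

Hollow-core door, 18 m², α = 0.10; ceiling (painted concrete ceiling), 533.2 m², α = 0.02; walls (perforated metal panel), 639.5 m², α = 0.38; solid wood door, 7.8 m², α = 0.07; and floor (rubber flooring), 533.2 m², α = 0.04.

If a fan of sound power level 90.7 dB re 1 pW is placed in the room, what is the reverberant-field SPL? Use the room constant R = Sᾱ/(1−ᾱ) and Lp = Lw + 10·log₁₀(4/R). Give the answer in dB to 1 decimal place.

71.5 dB

Σ(Sᵢαᵢ) = 18·0.10 + 533.2·0.02 + 639.5·0.38 + 7.8·0.07 + 533.2·0.04 = 277.348; total area S = 1731.7 m².
ᾱ = 277.348/1731.7 = 0.1602; R = Sᾱ/(1−ᾱ) = 277.348/(1−0.1602) = 330.255 m².
Lp = 90.7 + 10·log₁₀(4/330.255) = 90.7 + (-19.17) = 71.5 dB.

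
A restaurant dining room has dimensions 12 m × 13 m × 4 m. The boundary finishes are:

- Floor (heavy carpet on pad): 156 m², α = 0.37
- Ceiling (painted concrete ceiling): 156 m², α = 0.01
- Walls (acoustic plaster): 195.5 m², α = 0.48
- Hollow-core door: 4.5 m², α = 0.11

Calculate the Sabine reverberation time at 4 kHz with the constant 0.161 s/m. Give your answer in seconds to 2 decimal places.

0.65 s

Equivalent absorption area: A = 156·0.37 + 156·0.01 + 195.5·0.48 + 4.5·0.11 = 153.615 m².
Volume V = 12 × 13 × 4 = 624 m³.
T = 0.161 V/A = 0.161·624/153.615 = 0.65 s.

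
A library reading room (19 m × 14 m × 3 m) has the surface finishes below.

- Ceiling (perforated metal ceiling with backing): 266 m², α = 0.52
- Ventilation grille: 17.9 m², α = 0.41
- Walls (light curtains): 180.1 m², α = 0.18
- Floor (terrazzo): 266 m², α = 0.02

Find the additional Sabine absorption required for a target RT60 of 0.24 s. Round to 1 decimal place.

351.9 sabins

Summing Sᵢαᵢ: 138.320 + 7.339 + 32.418 + 5.320 → A₁ = 183.397 sabins.
V = 798 m³. Required absorption A₂ = 0.161 × 798 / 0.24 = 535.325 sabins.
Shortfall: 535.325 − 183.397 = 351.9 sabins.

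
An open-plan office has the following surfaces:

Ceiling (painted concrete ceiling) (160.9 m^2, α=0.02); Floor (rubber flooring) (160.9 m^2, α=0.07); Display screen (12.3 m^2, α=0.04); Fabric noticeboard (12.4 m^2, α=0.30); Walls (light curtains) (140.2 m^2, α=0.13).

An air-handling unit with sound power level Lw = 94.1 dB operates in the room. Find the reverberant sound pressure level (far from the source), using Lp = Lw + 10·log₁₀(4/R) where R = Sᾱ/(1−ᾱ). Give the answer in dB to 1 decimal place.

A = 36.919 sabins; S = 486.7 m^2.
ᾱ = 0.0759, so room constant R = A/(1−ᾱ) = 39.951 m^2.
Lp = Lw + 10 log₁₀(4/R) = 94.1 -9.99 = 84.1 dB.

84.1 dB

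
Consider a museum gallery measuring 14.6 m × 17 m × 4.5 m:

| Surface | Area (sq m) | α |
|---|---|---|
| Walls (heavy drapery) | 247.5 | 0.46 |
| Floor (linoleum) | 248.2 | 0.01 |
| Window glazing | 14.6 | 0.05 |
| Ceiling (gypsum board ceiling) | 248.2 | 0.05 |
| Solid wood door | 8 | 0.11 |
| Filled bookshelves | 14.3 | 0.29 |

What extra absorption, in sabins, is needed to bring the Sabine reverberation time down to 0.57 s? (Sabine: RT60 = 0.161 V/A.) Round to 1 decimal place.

A₁ = Σ Sᵢαᵢ = 247.5·0.46 + 248.2·0.01 + 14.6·0.05 + 248.2·0.05 + 8·0.11 + 14.3·0.29 = 134.499 sabins.
Target A₂ = 0.161·1116.9/0.57 = 315.475 sabins (V = 1116.9 m³).
Shortfall: 315.475 − 134.499 = 181.0 sabins.

181.0 sabins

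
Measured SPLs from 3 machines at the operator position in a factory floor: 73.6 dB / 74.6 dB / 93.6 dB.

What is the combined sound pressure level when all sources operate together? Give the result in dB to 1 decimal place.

Σ 10^(Lᵢ/10) = 2.343e+09.
L_total = 10·log₁₀(2.343e+09) = 93.7 dB.

93.7 dB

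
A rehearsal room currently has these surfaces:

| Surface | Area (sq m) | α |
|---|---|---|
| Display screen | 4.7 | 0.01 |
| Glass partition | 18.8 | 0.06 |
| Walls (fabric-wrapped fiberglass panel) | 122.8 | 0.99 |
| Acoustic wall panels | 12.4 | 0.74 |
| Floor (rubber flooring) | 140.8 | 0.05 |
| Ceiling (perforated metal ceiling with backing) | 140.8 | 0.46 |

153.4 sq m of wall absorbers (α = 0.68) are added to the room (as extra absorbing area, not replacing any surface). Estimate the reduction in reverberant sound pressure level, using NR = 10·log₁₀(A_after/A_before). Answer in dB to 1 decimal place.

1.8 dB

Equivalent absorption area: A_before = 4.7×0.01 + 18.8×0.06 + 122.8×0.99 + 12.4×0.74 + 140.8×0.05 + 140.8×0.46 = 203.731 sq m.
Added absorption = 153.4 × 0.68 = 104.312 sabins.
A_after = 203.731 + 104.312 = 308.043 sabins.
Reduction = 10 log₁₀(A_after/A_before) = 10 log₁₀(1.5120) = 1.8 dB.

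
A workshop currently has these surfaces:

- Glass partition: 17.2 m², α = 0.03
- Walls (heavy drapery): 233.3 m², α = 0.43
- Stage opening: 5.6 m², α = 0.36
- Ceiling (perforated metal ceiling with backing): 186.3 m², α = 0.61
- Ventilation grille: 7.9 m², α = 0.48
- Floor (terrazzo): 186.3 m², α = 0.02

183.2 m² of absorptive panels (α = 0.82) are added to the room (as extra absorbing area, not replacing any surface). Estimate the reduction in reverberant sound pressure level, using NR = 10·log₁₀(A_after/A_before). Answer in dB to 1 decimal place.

2.2 dB

Summing Sᵢαᵢ: 0.516 + 100.319 + 2.016 + 113.643 + 3.792 + 3.726 → A_before = 224.012 sabins.
Added absorption = 183.2 × 0.82 = 150.224 sabins.
New total A_after = 374.236 sabins.
Reduction = 10 log₁₀(A_after/A_before) = 10 log₁₀(1.6706) = 2.2 dB.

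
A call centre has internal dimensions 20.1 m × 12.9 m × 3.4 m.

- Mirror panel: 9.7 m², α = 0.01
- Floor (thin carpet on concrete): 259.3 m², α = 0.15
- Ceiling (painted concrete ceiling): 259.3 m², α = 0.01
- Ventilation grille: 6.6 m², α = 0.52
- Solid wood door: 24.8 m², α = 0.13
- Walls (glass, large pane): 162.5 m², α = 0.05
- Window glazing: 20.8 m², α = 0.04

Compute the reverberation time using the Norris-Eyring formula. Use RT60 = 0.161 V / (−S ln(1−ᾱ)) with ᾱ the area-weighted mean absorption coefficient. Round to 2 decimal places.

S = Σ Sᵢ = 743.0 m².
Absorption A = 9.7·0.01 + 259.3·0.15 + 259.3·0.01 + 6.6·0.52 + 24.8·0.13 + 162.5·0.05 + 20.8·0.04 = 57.198 sabins.
ᾱ = 57.198 / 743.0 = 0.0770.
Eyring denominator: −S ln(1−ᾱ) = 59.534.
V = 20.1 × 12.9 × 3.4 = 881.586 m³.
T = 0.161·V/[−S·ln(1−ᾱ)] = 0.161·881.586/59.534 = 2.38 s.

2.38 s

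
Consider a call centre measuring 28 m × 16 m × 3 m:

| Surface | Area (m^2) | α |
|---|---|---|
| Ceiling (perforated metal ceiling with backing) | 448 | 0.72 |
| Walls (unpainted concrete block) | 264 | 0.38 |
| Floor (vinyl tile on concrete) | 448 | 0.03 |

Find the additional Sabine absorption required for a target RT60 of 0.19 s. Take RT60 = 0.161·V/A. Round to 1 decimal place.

702.5 sabins

Summing Sᵢαᵢ: 322.560 + 100.320 + 13.440 → A₁ = 436.320 sabins.
For T = 0.19 s, need A₂ = 0.161·V/T = 0.161·1344/0.19 = 1138.863 sabins.
ΔA = A₂ − A₁ = 1138.863 − 436.320 = 702.5 sabins.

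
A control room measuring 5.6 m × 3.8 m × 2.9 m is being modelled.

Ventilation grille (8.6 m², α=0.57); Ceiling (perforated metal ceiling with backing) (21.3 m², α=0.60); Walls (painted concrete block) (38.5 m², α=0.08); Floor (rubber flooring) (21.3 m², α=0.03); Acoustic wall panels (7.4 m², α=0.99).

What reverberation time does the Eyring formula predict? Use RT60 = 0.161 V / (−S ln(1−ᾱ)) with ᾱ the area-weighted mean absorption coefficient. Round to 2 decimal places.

0.29 seconds

Total surface area S = 8.6 + 21.3 + 38.5 + 21.3 + 7.4 = 97.1 m².
Absorption A = 8.6·0.57 + 21.3·0.60 + 38.5·0.08 + 21.3·0.03 + 7.4·0.99 = 28.727 sabins.
ᾱ = 28.727 / 97.1 = 0.2958.
−S·ln(1−ᾱ) = −97.1 × ln(1 − 0.2958) = 34.052.
V = 5.6 × 3.8 × 2.9 = 61.712 m³.
T = 0.161·V/[−S·ln(1−ᾱ)] = 0.161·61.712/34.052 = 0.29 s.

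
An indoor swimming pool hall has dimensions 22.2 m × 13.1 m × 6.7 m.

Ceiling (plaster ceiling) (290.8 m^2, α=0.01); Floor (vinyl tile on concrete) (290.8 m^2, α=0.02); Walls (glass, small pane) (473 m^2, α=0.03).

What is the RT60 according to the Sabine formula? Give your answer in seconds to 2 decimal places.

Total absorption A = 290.8*0.01 + 290.8*0.02 + 473*0.03
  = 2.908 + 5.816 + 14.190 = 22.914 m^2 sabins.
V = 22.2·13.1·6.7 = 1948.494 m³.
T = 0.161 V/A = 0.161·1948.494/22.914 = 13.69 s.

13.69 seconds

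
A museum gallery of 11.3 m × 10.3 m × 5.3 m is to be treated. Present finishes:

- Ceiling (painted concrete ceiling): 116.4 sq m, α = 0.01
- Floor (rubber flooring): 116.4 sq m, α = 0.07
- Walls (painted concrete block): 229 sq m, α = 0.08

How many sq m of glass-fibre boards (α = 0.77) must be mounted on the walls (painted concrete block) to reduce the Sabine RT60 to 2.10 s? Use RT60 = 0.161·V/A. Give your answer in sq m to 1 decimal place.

Total absorption A₁ = 116.4*0.01 + 116.4*0.07 + 229*0.08
  = 1.164 + 8.148 + 18.320 = 27.632 sq m sabins.
Required A₂ = 0.161·616.867/2.10 = 47.293 sabins.
Absorption to add: 47.293 − 27.632 = 19.661 sabins.
Net gain per sq m: Δα = 0.77 − 0.08 = 0.69.
Panel area = 19.661 / 0.69 = 28.5 sq m.

28.5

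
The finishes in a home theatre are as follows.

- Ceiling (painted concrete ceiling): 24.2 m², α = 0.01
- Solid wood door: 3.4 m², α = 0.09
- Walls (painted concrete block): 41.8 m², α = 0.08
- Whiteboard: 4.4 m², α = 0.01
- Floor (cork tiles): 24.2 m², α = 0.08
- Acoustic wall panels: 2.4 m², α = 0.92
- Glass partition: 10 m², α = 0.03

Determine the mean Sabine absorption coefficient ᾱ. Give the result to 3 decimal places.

S = Σ Sᵢ = 24.2 + 3.4 + 41.8 + 4.4 + 24.2 + 2.4 + 10 = 110.4 m².
Weighted sum Σ Sα = 8.380.
ᾱ = A/S = 0.076.

0.076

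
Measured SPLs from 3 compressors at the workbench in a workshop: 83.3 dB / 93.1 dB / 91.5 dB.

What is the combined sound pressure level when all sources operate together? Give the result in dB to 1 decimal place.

95.6 dB

Σ 10^(Lᵢ/10) = 3.668e+09.
L_total = 10·log₁₀(3.668e+09) = 95.6 dB.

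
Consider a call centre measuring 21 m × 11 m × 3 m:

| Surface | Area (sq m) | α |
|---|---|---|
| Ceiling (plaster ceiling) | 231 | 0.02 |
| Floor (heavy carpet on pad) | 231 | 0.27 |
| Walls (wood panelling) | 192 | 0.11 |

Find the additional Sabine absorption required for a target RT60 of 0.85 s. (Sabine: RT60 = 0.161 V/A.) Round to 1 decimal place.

43.2 sabins

Equivalent absorption area: A₁ = 231*0.02 + 231*0.27 + 192*0.11 = 88.110 sq m.
For T = 0.85 s, need A₂ = 0.161·V/T = 0.161·693/0.85 = 131.262 sabins.
Additional absorption ΔA = 131.262 − 88.110 = 43.2 sabins.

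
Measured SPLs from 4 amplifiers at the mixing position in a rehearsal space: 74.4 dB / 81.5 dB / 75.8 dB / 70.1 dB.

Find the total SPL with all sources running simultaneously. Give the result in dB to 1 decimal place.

Σ 10^(Lᵢ/10) = 2.17e+08.
L_total = 10·log₁₀(2.17e+08) = 83.4 dB.

83.4 dB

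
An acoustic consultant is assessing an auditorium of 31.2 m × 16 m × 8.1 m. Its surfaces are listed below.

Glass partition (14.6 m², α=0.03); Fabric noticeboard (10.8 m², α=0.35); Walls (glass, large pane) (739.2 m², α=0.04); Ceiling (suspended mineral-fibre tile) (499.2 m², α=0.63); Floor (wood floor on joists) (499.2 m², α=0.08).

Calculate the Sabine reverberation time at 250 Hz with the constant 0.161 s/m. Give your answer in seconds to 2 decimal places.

Summing Sᵢαᵢ: 0.438 + 3.780 + 29.568 + 314.496 + 39.936 → A = 388.218 sabins.
V = 31.2·16·8.1 = 4043.52 m³.
Sabine: RT60 = 0.161 × 4043.52 / 388.218 = 1.68 s.

1.68 sec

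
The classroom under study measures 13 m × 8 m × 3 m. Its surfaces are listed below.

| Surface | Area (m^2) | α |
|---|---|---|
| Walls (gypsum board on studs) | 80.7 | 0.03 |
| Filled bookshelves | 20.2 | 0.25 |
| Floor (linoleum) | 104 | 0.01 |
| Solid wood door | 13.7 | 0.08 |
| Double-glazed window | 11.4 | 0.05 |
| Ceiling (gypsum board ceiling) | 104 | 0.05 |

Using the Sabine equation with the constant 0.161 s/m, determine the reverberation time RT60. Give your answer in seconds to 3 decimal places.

3.267 sec

A = Σ Sᵢαᵢ = 80.7·0.03 + 20.2·0.25 + 104·0.01 + 13.7·0.08 + 11.4·0.05 + 104·0.05 = 15.377 sabins.
Volume V = 13 × 8 × 3 = 312 m³.
Sabine: RT60 = 0.161 × 312 / 15.377 = 3.267 s.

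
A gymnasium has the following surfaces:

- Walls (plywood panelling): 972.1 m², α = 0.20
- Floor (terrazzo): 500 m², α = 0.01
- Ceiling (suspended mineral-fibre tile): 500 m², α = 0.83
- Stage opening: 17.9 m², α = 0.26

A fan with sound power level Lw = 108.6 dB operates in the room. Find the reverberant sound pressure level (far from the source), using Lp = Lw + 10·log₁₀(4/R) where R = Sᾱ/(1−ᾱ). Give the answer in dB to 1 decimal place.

A = 619.074 sabins; S = 1990.0 m².
ᾱ = 619.074/1990.0 = 0.3111; R = Sᾱ/(1−ᾱ) = 619.074/(1−0.3111) = 898.641 m².
Lp = 108.6 + 10·log₁₀(4/898.641) = 108.6 + (-23.52) = 85.1 dB.

85.1 dB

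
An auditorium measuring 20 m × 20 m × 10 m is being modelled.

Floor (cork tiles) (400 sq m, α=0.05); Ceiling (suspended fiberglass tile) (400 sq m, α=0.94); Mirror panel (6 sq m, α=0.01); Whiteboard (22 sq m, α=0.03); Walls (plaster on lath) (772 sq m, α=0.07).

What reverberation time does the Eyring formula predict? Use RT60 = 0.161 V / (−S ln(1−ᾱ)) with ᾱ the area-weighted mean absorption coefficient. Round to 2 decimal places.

1.22 s

Total surface area S = 400 + 400 + 6 + 22 + 772 = 1600.0 sq m.
Absorption A = 400×0.05 + 400×0.94 + 6×0.01 + 22×0.03 + 772×0.07 = 450.760 sabins.
ᾱ = 450.760 / 1600.0 = 0.2817.
Eyring denominator: −S ln(1−ᾱ) = 529.389.
V = 20 × 20 × 10 = 4000 m³.
RT60 = 0.161 × 4000 / 529.389 = 1.22 s.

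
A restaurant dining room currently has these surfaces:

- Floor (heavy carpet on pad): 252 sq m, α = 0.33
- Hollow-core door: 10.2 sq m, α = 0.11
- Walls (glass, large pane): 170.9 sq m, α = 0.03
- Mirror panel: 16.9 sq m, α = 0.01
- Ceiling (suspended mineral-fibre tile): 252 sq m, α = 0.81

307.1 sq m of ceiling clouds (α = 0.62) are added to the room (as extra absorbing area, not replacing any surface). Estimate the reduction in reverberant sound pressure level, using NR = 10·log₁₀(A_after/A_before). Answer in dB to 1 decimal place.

Equivalent absorption area: A_before = 252×0.33 + 10.2×0.11 + 170.9×0.03 + 16.9×0.01 + 252×0.81 = 293.698 sq m.
Added absorption = 307.1 × 0.62 = 190.402 sabins.
New total A_after = 484.100 sabins.
Reduction = 10 log₁₀(A_after/A_before) = 10 log₁₀(1.6483) = 2.2 dB.

2.2 dB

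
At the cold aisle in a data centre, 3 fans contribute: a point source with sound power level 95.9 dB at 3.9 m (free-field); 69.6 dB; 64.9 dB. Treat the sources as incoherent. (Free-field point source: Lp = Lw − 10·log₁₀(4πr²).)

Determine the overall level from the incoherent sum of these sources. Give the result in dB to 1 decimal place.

75.1 dB

Source at 3.9 m: Lp = 95.9 − 10·log₁₀(4π·3.9²) = 95.9 − 10·log₁₀(191.134) = 73.1 dB.
Converting to relative power and adding: 10^(73.1/10) + 10^(69.6/10) + 10^(64.9/10) = 3.263e+07.
L_total = 10·log₁₀(3.263e+07) = 75.1 dB.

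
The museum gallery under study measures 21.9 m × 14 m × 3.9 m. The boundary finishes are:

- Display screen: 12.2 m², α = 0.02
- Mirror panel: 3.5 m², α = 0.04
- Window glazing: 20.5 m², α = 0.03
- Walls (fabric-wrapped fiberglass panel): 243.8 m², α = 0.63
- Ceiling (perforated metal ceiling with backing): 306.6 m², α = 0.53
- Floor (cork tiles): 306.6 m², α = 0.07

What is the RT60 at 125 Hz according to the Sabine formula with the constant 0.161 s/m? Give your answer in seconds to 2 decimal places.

Equivalent absorption area: A = 12.2*0.02 + 3.5*0.04 + 20.5*0.03 + 243.8*0.63 + 306.6*0.53 + 306.6*0.07 = 338.553 m².
Volume V = 21.9 × 14 × 3.9 = 1195.74 m³.
RT60 = 0.161 · V / A = 0.161 × 1195.74 / 338.553 = 0.57 s.

0.57 s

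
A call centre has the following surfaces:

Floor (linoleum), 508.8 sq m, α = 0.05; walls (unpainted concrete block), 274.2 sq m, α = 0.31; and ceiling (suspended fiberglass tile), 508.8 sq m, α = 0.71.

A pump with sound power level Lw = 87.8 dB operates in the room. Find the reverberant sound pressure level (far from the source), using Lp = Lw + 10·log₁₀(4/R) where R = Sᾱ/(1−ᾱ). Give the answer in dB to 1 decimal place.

65.1 dB

A = 471.690 sabins; S = 1291.8 sq m.
ᾱ = 471.690/1291.8 = 0.3651; R = Sᾱ/(1−ᾱ) = 471.690/(1−0.3651) = 742.936 sq m.
Lp = 87.8 + 10·log₁₀(4/742.936) = 87.8 + (-22.69) = 65.1 dB.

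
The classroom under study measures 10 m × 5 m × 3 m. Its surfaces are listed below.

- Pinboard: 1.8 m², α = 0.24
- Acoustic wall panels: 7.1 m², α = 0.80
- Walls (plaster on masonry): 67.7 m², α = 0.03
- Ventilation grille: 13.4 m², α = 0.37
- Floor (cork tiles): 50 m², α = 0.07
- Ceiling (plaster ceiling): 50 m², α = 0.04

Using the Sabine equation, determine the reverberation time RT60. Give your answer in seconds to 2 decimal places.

1.30 s

Total absorption A = 1.8*0.24 + 7.1*0.80 + 67.7*0.03 + 13.4*0.37 + 50*0.07 + 50*0.04
  = 0.432 + 5.680 + 2.031 + 4.958 + 3.500 + 2.000 = 18.601 m² sabins.
V = 10·5·3 = 150 m³.
RT60 = 0.161 · V / A = 0.161 × 150 / 18.601 = 1.30 s.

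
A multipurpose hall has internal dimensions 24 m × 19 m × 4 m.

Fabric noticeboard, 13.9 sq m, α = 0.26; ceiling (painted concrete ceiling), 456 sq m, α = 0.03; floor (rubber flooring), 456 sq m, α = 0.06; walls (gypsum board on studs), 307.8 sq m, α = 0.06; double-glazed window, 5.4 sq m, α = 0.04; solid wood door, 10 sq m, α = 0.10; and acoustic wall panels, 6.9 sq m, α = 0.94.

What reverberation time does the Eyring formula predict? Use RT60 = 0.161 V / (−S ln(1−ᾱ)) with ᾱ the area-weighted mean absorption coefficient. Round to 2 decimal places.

S = Σ Sᵢ = 1256.0 sq m.
Absorption A = 13.9·0.26 + 456·0.03 + 456·0.06 + 307.8·0.06 + 5.4·0.04 + 10·0.10 + 6.9·0.94 = 70.824 sabins.
Mean coefficient ᾱ = A/S = 0.0564.
Eyring denominator: −S ln(1−ᾱ) = 72.914.
V = 24 × 19 × 4 = 1824 m³.
T = 0.161·V/[−S·ln(1−ᾱ)] = 0.161·1824/72.914 = 4.03 s.

4.03 s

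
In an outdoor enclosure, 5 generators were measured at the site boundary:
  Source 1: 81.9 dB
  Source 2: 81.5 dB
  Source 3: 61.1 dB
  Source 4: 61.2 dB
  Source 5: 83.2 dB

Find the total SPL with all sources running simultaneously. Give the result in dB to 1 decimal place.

Converting to relative power and adding: 10^(81.9/10) + 10^(81.5/10) + 10^(61.1/10) + 10^(61.2/10) + 10^(83.2/10) = 5.077e+08.
L_total = 10·log₁₀(5.077e+08) = 87.1 dB.

87.1 dB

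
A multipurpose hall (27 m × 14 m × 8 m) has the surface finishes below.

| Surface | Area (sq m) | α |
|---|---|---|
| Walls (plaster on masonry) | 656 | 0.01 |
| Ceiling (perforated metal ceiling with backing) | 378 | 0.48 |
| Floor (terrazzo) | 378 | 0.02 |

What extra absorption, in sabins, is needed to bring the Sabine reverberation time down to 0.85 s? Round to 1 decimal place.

377.2 sabins

A₁ = Σ Sᵢαᵢ = 656×0.01 + 378×0.48 + 378×0.02 = 195.560 sabins.
Target A₂ = 0.161·3024/0.85 = 572.781 sabins (V = 3024 m³).
Shortfall: 572.781 − 195.560 = 377.2 sabins.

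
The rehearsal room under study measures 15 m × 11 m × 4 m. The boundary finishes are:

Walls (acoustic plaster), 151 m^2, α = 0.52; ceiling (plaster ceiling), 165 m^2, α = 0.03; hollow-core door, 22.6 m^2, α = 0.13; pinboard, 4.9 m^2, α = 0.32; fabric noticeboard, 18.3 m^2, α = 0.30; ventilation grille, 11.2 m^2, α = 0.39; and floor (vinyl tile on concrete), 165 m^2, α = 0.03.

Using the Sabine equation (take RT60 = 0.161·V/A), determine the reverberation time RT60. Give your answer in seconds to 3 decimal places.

1.034 s

A = Σ Sᵢαᵢ = 151*0.52 + 165*0.03 + 22.6*0.13 + 4.9*0.32 + 18.3*0.30 + 11.2*0.39 + 165*0.03 = 102.784 sabins.
Volume V = 15 × 11 × 4 = 660 m³.
RT60 = 0.161 · V / A = 0.161 × 660 / 102.784 = 1.034 s.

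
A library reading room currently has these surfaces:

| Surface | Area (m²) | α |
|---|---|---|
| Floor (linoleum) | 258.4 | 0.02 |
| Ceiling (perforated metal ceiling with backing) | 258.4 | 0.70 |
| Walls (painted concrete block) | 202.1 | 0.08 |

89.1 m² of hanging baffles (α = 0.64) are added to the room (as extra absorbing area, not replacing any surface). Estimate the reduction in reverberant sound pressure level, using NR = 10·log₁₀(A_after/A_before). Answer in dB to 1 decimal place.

1.1 dB

Total absorption A_before = 258.4×0.02 + 258.4×0.70 + 202.1×0.08
  = 5.168 + 180.880 + 16.168 = 202.216 m² sabins.
Added absorption = 89.1 × 0.64 = 57.024 sabins.
New total A_after = 259.240 sabins.
Reduction = 10 log₁₀(A_after/A_before) = 10 log₁₀(1.2820) = 1.1 dB.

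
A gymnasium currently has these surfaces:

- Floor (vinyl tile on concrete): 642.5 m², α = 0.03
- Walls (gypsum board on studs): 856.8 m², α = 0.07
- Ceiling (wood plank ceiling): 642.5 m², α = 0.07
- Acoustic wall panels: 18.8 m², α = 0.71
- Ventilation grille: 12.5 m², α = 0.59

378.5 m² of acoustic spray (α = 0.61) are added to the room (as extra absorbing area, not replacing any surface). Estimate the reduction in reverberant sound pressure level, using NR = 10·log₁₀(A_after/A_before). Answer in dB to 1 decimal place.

Equivalent absorption area: A_before = 642.5*0.03 + 856.8*0.07 + 642.5*0.07 + 18.8*0.71 + 12.5*0.59 = 144.949 m².
Added absorption = 378.5 × 0.61 = 230.885 sabins.
A_after = 144.949 + 230.885 = 375.834 sabins.
NR = 10·log₁₀(375.834/144.949) = 4.1 dB.

4.1 dB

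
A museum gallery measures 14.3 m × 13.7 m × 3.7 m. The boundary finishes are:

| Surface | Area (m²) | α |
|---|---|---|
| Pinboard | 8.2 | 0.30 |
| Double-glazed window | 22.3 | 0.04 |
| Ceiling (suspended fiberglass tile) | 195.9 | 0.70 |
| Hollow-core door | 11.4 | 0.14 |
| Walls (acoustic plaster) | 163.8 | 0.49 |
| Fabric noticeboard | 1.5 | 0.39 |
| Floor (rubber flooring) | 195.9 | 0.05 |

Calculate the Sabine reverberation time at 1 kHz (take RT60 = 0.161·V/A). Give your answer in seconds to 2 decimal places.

Equivalent absorption area: A = 8.2×0.30 + 22.3×0.04 + 195.9×0.70 + 11.4×0.14 + 163.8×0.49 + 1.5×0.39 + 195.9×0.05 = 232.720 m².
Room volume: 724.867 m³.
Sabine: RT60 = 0.161 × 724.867 / 232.720 = 0.50 s.

0.50 sec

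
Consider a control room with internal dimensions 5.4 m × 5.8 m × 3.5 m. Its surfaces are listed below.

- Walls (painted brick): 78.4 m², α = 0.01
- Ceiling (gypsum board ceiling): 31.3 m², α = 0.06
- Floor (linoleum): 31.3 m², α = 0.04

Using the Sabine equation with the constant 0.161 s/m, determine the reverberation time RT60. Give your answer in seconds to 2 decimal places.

4.51 s

Equivalent absorption area: A = 78.4×0.01 + 31.3×0.06 + 31.3×0.04 = 3.914 m².
V = 5.4·5.8·3.5 = 109.62 m³.
T = 0.161 V/A = 0.161·109.62/3.914 = 4.51 s.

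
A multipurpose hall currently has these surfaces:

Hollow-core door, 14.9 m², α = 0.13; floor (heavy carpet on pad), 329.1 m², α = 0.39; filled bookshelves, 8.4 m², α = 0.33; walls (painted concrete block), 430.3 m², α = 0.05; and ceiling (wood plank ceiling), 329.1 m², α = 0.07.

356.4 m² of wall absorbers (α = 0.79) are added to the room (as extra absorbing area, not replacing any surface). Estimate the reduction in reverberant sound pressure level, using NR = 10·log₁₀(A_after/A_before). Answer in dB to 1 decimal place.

4.1 dB

Equivalent absorption area: A_before = 14.9*0.13 + 329.1*0.39 + 8.4*0.33 + 430.3*0.05 + 329.1*0.07 = 177.610 m².
Added absorption = 356.4 × 0.79 = 281.556 sabins.
New total A_after = 459.166 sabins.
Reduction = 10 log₁₀(A_after/A_before) = 10 log₁₀(2.5852) = 4.1 dB.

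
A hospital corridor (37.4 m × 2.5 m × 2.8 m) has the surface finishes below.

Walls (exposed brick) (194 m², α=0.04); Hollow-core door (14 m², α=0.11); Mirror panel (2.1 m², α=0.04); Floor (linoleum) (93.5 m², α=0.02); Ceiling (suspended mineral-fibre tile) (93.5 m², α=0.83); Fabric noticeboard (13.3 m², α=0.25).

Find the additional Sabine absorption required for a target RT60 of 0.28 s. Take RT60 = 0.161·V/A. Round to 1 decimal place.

Total absorption A₁ = 194·0.04 + 14·0.11 + 2.1·0.04 + 93.5·0.02 + 93.5·0.83 + 13.3·0.25
  = 7.760 + 1.540 + 0.084 + 1.870 + 77.605 + 3.325 = 92.184 m² sabins.
Target A₂ = 0.161·261.8/0.28 = 150.535 sabins (V = 261.8 m³).
Shortfall: 150.535 − 92.184 = 58.4 sabins.

58.4 sabins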